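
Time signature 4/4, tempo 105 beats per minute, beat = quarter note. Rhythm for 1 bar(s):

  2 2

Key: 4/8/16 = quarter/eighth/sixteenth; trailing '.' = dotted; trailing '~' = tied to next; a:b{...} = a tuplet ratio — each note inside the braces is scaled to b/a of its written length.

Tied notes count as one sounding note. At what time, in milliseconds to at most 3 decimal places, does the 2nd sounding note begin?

1. 0.0ms @ 0 + 1142.857ms (2)
2. 1142.857ms @ 2 + 1142.857ms (2)

note 2 onset = 2b = 1142.857ms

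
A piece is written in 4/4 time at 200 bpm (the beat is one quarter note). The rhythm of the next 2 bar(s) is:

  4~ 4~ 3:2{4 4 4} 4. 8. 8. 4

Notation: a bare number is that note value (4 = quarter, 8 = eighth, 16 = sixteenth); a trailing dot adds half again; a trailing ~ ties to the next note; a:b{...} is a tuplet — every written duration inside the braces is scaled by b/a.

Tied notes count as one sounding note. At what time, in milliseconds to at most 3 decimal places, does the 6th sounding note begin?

note 6 onset = 25/4b = 1875.0ms

1. 0.0ms @ 0 + 800.0ms (8/3)
2. 800.0ms @ 8/3 + 200.0ms (2/3)
3. 1000.0ms @ 10/3 + 200.0ms (2/3)
4. 1200.0ms @ 4 + 450.0ms (3/2)
5. 1650.0ms @ 11/2 + 225.0ms (3/4)
6. 1875.0ms @ 25/4 + 225.0ms (3/4)
7. 2100.0ms @ 7 + 300.0ms (1)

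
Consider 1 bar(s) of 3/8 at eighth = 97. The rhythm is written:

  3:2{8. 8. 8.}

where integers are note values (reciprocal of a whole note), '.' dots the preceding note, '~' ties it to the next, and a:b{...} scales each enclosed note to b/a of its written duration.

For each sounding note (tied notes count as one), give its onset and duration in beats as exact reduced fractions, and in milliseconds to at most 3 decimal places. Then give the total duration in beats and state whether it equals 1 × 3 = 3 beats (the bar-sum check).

1) 0.0ms=0b +618.557ms=1b
2) 618.557ms=1b +618.557ms=1b
3) 1237.113ms=2b +618.557ms=1b
Σ=3b of 3 (97bpm 3/8) — PASS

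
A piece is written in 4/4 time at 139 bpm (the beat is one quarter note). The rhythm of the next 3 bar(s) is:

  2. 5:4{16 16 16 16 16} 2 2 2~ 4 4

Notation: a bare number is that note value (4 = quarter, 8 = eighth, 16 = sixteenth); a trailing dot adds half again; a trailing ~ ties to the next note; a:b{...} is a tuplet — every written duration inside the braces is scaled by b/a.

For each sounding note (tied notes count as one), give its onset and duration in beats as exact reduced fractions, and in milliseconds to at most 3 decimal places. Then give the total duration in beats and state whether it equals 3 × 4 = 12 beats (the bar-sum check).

1) 0.0ms=0b +1294.964ms=3b
2) 1294.964ms=3b +86.331ms=1/5b
3) 1381.295ms=16/5b +86.331ms=1/5b
4) 1467.626ms=17/5b +86.331ms=1/5b
5) 1553.957ms=18/5b +86.331ms=1/5b
6) 1640.288ms=19/5b +86.331ms=1/5b
7) 1726.619ms=4b +863.309ms=2b
8) 2589.928ms=6b +863.309ms=2b
9) 3453.237ms=8b +1294.964ms=3b
10) 4748.201ms=11b +431.655ms=1b
Σ=12b of 12 (139bpm 4/4) — PASS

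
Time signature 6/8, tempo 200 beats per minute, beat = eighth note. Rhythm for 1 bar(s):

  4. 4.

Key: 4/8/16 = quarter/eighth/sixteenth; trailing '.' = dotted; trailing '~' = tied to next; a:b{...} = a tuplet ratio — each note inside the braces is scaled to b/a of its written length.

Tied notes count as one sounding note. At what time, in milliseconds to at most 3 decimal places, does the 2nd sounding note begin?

1. 0.0ms @ 0 + 900.0ms (3)
2. 900.0ms @ 3 + 900.0ms (3)

note 2 onset = 3b = 900.0ms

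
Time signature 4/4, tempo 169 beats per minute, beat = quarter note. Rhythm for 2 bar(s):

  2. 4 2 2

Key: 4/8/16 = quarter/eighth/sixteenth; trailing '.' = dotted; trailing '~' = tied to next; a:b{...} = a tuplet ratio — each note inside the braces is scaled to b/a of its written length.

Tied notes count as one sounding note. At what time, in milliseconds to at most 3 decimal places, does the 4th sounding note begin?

1. 0.0ms @ 0 + 1065.089ms (3)
2. 1065.089ms @ 3 + 355.03ms (1)
3. 1420.118ms @ 4 + 710.059ms (2)
4. 2130.178ms @ 6 + 710.059ms (2)

note 4 onset = 6b = 2130.178ms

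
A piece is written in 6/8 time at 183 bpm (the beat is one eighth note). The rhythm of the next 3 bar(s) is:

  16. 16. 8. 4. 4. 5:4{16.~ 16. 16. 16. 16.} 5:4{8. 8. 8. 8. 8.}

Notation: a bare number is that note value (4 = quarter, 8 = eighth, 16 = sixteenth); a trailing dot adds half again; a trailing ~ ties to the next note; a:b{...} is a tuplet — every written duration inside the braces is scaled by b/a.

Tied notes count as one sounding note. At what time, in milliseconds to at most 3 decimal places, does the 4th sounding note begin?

note 4 onset = 3b = 983.607ms

1. 0.0ms @ 0 + 245.902ms (3/4)
2. 245.902ms @ 3/4 + 245.902ms (3/4)
3. 491.803ms @ 3/2 + 491.803ms (3/2)
4. 983.607ms @ 3 + 983.607ms (3)
5. 1967.213ms @ 6 + 983.607ms (3)
6. 2950.82ms @ 9 + 393.443ms (6/5)
7. 3344.262ms @ 51/5 + 196.721ms (3/5)
8. 3540.984ms @ 54/5 + 196.721ms (3/5)
9. 3737.705ms @ 57/5 + 196.721ms (3/5)
10. 3934.426ms @ 12 + 393.443ms (6/5)
11. 4327.869ms @ 66/5 + 393.443ms (6/5)
12. 4721.311ms @ 72/5 + 393.443ms (6/5)
13. 5114.754ms @ 78/5 + 393.443ms (6/5)
14. 5508.197ms @ 84/5 + 393.443ms (6/5)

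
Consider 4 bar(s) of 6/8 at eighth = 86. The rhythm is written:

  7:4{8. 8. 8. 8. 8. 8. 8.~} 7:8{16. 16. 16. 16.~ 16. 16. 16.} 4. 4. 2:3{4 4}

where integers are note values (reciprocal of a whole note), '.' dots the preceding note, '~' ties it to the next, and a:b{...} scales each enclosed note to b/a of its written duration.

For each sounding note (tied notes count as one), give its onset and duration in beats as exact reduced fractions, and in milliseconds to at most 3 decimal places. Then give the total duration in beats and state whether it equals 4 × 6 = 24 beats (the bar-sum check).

1) 0.0ms=0b +598.007ms=6/7b
2) 598.007ms=6/7b +598.007ms=6/7b
3) 1196.013ms=12/7b +598.007ms=6/7b
4) 1794.02ms=18/7b +598.007ms=6/7b
5) 2392.027ms=24/7b +598.007ms=6/7b
6) 2990.033ms=30/7b +598.007ms=6/7b
7) 3588.04ms=36/7b +1196.013ms=12/7b
8) 4784.053ms=48/7b +598.007ms=6/7b
9) 5382.06ms=54/7b +598.007ms=6/7b
10) 5980.066ms=60/7b +1196.013ms=12/7b
11) 7176.08ms=72/7b +598.007ms=6/7b
12) 7774.086ms=78/7b +598.007ms=6/7b
13) 8372.093ms=12b +2093.023ms=3b
14) 10465.116ms=15b +2093.023ms=3b
15) 12558.14ms=18b +2093.023ms=3b
16) 14651.163ms=21b +2093.023ms=3b
Σ=24b of 24 (86bpm 6/8) — PASS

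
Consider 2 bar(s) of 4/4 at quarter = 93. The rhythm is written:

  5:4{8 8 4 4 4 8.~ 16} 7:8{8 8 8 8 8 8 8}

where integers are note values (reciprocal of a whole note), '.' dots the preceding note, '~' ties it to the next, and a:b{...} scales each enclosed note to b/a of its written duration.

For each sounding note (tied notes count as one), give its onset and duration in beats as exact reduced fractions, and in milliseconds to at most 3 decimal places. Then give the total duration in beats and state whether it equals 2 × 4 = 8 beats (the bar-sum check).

1) 0.0ms=0b +258.065ms=2/5b
2) 258.065ms=2/5b +258.065ms=2/5b
3) 516.129ms=4/5b +516.129ms=4/5b
4) 1032.258ms=8/5b +516.129ms=4/5b
5) 1548.387ms=12/5b +516.129ms=4/5b
6) 2064.516ms=16/5b +516.129ms=4/5b
7) 2580.645ms=4b +368.664ms=4/7b
8) 2949.309ms=32/7b +368.664ms=4/7b
9) 3317.972ms=36/7b +368.664ms=4/7b
10) 3686.636ms=40/7b +368.664ms=4/7b
11) 4055.3ms=44/7b +368.664ms=4/7b
12) 4423.963ms=48/7b +368.664ms=4/7b
13) 4792.627ms=52/7b +368.664ms=4/7b
Σ=8b of 8 (93bpm 4/4) — PASS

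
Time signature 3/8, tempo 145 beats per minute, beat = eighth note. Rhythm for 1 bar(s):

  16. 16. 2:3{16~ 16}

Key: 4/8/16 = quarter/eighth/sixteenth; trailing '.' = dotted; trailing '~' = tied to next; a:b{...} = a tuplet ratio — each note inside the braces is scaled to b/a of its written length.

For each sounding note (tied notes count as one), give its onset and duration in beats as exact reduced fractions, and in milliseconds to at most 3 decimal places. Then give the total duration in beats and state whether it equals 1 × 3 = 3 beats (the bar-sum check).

1) 0.0ms=0b +310.345ms=3/4b
2) 310.345ms=3/4b +310.345ms=3/4b
3) 620.69ms=3/2b +620.69ms=3/2b
Σ=3b of 3 (145bpm 3/8) — PASS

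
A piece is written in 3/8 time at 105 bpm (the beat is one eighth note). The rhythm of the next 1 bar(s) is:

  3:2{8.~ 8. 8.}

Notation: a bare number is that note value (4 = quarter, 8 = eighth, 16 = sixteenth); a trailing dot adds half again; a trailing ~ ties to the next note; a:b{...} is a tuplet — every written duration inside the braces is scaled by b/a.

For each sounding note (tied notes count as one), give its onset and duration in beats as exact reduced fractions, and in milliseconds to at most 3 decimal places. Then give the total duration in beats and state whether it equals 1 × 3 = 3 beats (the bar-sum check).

1) 0.0ms=0b +1142.857ms=2b
2) 1142.857ms=2b +571.429ms=1b
Σ=3b of 3 (105bpm 3/8) — PASS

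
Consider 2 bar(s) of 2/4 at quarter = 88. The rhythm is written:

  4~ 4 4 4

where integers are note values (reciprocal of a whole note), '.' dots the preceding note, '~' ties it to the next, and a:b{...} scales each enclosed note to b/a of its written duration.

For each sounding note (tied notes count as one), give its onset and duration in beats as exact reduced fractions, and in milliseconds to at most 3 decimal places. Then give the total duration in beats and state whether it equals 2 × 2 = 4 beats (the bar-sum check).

1) 0.0ms=0b +1363.636ms=2b
2) 1363.636ms=2b +681.818ms=1b
3) 2045.455ms=3b +681.818ms=1b
Σ=4b of 4 (88bpm 2/4) — PASS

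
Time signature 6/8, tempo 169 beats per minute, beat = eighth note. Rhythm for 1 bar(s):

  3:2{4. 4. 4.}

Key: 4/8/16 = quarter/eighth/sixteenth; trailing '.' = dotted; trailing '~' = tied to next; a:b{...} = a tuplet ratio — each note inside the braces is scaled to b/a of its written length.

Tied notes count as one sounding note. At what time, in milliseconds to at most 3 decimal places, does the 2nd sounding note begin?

note 2 onset = 2b = 710.059ms

1. 0.0ms @ 0 + 710.059ms (2)
2. 710.059ms @ 2 + 710.059ms (2)
3. 1420.118ms @ 4 + 710.059ms (2)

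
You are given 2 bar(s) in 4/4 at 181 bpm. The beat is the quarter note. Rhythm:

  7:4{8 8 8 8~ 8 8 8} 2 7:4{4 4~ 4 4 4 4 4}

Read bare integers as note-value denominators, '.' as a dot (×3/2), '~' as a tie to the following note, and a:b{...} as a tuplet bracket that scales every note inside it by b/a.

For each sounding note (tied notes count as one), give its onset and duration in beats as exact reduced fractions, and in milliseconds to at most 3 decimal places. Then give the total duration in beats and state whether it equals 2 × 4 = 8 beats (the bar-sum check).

1) 0.0ms=0b +94.712ms=2/7b
2) 94.712ms=2/7b +94.712ms=2/7b
3) 189.424ms=4/7b +94.712ms=2/7b
4) 284.136ms=6/7b +189.424ms=4/7b
5) 473.56ms=10/7b +94.712ms=2/7b
6) 568.272ms=12/7b +94.712ms=2/7b
7) 662.983ms=2b +662.983ms=2b
8) 1325.967ms=4b +189.424ms=4/7b
9) 1515.391ms=32/7b +378.848ms=8/7b
10) 1894.238ms=40/7b +189.424ms=4/7b
11) 2083.662ms=44/7b +189.424ms=4/7b
12) 2273.086ms=48/7b +189.424ms=4/7b
13) 2462.51ms=52/7b +189.424ms=4/7b
Σ=8b of 8 (181bpm 4/4) — PASS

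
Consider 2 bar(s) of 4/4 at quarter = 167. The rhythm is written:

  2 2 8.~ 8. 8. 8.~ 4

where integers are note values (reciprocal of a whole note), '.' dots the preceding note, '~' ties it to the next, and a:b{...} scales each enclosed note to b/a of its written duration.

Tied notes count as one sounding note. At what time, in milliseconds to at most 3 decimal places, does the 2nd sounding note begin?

1. 0.0ms @ 0 + 718.563ms (2)
2. 718.563ms @ 2 + 718.563ms (2)
3. 1437.126ms @ 4 + 538.922ms (3/2)
4. 1976.048ms @ 11/2 + 269.461ms (3/4)
5. 2245.509ms @ 25/4 + 628.743ms (7/4)

note 2 onset = 2b = 718.563ms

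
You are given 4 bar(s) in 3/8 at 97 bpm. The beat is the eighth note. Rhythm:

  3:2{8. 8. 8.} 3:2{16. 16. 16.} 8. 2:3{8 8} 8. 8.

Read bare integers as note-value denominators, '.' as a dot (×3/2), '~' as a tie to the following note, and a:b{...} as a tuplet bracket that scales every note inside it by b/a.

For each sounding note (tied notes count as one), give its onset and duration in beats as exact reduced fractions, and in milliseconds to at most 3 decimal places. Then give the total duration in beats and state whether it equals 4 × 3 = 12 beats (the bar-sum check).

1) 0.0ms=0b +618.557ms=1b
2) 618.557ms=1b +618.557ms=1b
3) 1237.113ms=2b +618.557ms=1b
4) 1855.67ms=3b +309.278ms=1/2b
5) 2164.948ms=7/2b +309.278ms=1/2b
6) 2474.227ms=4b +309.278ms=1/2b
7) 2783.505ms=9/2b +927.835ms=3/2b
8) 3711.34ms=6b +927.835ms=3/2b
9) 4639.175ms=15/2b +927.835ms=3/2b
10) 5567.01ms=9b +927.835ms=3/2b
11) 6494.845ms=21/2b +927.835ms=3/2b
Σ=12b of 12 (97bpm 3/8) — PASS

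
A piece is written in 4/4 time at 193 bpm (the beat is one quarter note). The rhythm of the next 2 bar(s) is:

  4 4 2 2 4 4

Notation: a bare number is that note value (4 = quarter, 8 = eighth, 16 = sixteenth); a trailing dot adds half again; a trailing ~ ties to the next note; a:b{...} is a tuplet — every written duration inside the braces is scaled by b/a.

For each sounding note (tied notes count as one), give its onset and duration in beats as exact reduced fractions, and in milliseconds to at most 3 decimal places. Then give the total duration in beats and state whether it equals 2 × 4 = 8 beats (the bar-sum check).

1) 0.0ms=0b +310.881ms=1b
2) 310.881ms=1b +310.881ms=1b
3) 621.762ms=2b +621.762ms=2b
4) 1243.523ms=4b +621.762ms=2b
5) 1865.285ms=6b +310.881ms=1b
6) 2176.166ms=7b +310.881ms=1b
Σ=8b of 8 (193bpm 4/4) — PASS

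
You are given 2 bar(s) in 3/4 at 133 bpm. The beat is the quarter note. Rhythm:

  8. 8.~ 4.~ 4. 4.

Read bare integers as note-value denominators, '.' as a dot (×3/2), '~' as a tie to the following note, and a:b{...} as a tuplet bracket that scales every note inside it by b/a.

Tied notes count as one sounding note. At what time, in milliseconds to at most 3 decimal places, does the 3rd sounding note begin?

note 3 onset = 9/2b = 2030.075ms

1. 0.0ms @ 0 + 338.346ms (3/4)
2. 338.346ms @ 3/4 + 1691.729ms (15/4)
3. 2030.075ms @ 9/2 + 676.692ms (3/2)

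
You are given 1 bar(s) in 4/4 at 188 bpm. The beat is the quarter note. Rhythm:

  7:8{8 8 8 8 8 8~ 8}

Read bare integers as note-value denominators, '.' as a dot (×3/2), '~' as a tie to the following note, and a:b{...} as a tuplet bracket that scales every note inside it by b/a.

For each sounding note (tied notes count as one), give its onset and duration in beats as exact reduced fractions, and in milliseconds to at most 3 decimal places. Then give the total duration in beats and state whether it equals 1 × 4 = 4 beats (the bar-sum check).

1) 0.0ms=0b +182.371ms=4/7b
2) 182.371ms=4/7b +182.371ms=4/7b
3) 364.742ms=8/7b +182.371ms=4/7b
4) 547.112ms=12/7b +182.371ms=4/7b
5) 729.483ms=16/7b +182.371ms=4/7b
6) 911.854ms=20/7b +364.742ms=8/7b
Σ=4b of 4 (188bpm 4/4) — PASS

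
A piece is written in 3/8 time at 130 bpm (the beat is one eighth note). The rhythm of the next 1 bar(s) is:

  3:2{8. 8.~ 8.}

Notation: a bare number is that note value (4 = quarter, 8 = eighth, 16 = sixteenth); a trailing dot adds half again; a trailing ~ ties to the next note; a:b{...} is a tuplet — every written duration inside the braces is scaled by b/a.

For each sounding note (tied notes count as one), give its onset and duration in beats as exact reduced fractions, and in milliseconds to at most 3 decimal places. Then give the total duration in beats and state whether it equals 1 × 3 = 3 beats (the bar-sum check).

1) 0.0ms=0b +461.538ms=1b
2) 461.538ms=1b +923.077ms=2b
Σ=3b of 3 (130bpm 3/8) — PASS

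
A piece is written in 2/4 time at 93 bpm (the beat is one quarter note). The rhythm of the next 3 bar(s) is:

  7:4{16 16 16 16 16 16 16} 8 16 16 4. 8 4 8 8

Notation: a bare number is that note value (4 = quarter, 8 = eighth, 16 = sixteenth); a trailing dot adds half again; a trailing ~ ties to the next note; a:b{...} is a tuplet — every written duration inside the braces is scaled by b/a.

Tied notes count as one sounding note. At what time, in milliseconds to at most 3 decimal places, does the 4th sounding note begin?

note 4 onset = 3/7b = 276.498ms

1. 0.0ms @ 0 + 92.166ms (1/7)
2. 92.166ms @ 1/7 + 92.166ms (1/7)
3. 184.332ms @ 2/7 + 92.166ms (1/7)
4. 276.498ms @ 3/7 + 92.166ms (1/7)
5. 368.664ms @ 4/7 + 92.166ms (1/7)
6. 460.829ms @ 5/7 + 92.166ms (1/7)
7. 552.995ms @ 6/7 + 92.166ms (1/7)
8. 645.161ms @ 1 + 322.581ms (1/2)
9. 967.742ms @ 3/2 + 161.29ms (1/4)
10. 1129.032ms @ 7/4 + 161.29ms (1/4)
11. 1290.323ms @ 2 + 967.742ms (3/2)
12. 2258.065ms @ 7/2 + 322.581ms (1/2)
13. 2580.645ms @ 4 + 645.161ms (1)
14. 3225.806ms @ 5 + 322.581ms (1/2)
15. 3548.387ms @ 11/2 + 322.581ms (1/2)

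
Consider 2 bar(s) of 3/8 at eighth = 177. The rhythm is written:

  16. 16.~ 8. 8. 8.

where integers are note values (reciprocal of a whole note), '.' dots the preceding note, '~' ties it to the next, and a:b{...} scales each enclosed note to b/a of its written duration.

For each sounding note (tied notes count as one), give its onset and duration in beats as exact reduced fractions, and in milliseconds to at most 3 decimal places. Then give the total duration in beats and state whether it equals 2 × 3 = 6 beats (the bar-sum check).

1) 0.0ms=0b +254.237ms=3/4b
2) 254.237ms=3/4b +762.712ms=9/4b
3) 1016.949ms=3b +508.475ms=3/2b
4) 1525.424ms=9/2b +508.475ms=3/2b
Σ=6b of 6 (177bpm 3/8) — PASS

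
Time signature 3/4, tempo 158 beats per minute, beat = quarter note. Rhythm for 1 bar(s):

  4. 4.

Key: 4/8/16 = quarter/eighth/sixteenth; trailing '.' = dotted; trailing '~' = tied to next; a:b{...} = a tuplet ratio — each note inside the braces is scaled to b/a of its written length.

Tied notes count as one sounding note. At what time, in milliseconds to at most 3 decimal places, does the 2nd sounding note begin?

note 2 onset = 3/2b = 569.62ms

1. 0.0ms @ 0 + 569.62ms (3/2)
2. 569.62ms @ 3/2 + 569.62ms (3/2)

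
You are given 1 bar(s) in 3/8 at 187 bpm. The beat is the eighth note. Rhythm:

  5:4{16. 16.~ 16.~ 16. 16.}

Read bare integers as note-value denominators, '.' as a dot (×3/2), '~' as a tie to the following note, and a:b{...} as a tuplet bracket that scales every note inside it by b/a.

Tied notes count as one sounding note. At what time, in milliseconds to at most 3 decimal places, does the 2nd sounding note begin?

1. 0.0ms @ 0 + 192.513ms (3/5)
2. 192.513ms @ 3/5 + 577.54ms (9/5)
3. 770.053ms @ 12/5 + 192.513ms (3/5)

note 2 onset = 3/5b = 192.513ms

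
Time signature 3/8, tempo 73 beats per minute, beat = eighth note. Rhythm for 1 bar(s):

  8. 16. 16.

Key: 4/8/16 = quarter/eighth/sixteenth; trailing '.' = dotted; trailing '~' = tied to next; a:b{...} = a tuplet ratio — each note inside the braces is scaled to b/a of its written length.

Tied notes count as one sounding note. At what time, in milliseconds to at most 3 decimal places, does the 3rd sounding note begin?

1. 0.0ms @ 0 + 1232.877ms (3/2)
2. 1232.877ms @ 3/2 + 616.438ms (3/4)
3. 1849.315ms @ 9/4 + 616.438ms (3/4)

note 3 onset = 9/4b = 1849.315ms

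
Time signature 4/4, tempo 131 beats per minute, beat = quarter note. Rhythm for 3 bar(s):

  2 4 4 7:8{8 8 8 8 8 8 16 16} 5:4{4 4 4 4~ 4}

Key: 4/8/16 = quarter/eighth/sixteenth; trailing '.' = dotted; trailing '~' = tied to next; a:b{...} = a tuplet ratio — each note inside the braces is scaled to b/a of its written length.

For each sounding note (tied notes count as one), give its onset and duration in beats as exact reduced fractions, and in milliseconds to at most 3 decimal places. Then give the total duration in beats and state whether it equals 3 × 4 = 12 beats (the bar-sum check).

1) 0.0ms=0b +916.031ms=2b
2) 916.031ms=2b +458.015ms=1b
3) 1374.046ms=3b +458.015ms=1b
4) 1832.061ms=4b +261.723ms=4/7b
5) 2093.784ms=32/7b +261.723ms=4/7b
6) 2355.507ms=36/7b +261.723ms=4/7b
7) 2617.23ms=40/7b +261.723ms=4/7b
8) 2878.953ms=44/7b +261.723ms=4/7b
9) 3140.676ms=48/7b +261.723ms=4/7b
10) 3402.399ms=52/7b +130.862ms=2/7b
11) 3533.261ms=54/7b +130.862ms=2/7b
12) 3664.122ms=8b +366.412ms=4/5b
13) 4030.534ms=44/5b +366.412ms=4/5b
14) 4396.947ms=48/5b +366.412ms=4/5b
15) 4763.359ms=52/5b +732.824ms=8/5b
Σ=12b of 12 (131bpm 4/4) — PASS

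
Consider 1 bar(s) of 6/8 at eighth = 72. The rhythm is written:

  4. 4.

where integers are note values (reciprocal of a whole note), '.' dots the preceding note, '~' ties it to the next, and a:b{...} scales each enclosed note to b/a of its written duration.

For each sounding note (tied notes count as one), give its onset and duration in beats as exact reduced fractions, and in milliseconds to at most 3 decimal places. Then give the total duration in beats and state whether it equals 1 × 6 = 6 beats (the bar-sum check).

1) 0.0ms=0b +2500.0ms=3b
2) 2500.0ms=3b +2500.0ms=3b
Σ=6b of 6 (72bpm 6/8) — PASS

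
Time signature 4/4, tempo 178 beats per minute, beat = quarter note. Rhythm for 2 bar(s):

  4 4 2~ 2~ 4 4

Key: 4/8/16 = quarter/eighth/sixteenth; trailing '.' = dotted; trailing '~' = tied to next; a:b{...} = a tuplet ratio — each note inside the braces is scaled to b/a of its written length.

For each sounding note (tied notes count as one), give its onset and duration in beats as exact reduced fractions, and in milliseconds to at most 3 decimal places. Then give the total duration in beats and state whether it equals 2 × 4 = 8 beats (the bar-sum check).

1) 0.0ms=0b +337.079ms=1b
2) 337.079ms=1b +337.079ms=1b
3) 674.157ms=2b +1685.393ms=5b
4) 2359.551ms=7b +337.079ms=1b
Σ=8b of 8 (178bpm 4/4) — PASS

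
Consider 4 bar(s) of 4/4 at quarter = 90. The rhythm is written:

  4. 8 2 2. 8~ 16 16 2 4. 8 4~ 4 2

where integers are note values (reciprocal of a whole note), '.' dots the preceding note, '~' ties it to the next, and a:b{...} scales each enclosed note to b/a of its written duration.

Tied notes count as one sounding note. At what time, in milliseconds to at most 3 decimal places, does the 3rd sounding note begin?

1. 0.0ms @ 0 + 1000.0ms (3/2)
2. 1000.0ms @ 3/2 + 333.333ms (1/2)
3. 1333.333ms @ 2 + 1333.333ms (2)
4. 2666.667ms @ 4 + 2000.0ms (3)
5. 4666.667ms @ 7 + 500.0ms (3/4)
6. 5166.667ms @ 31/4 + 166.667ms (1/4)
7. 5333.333ms @ 8 + 1333.333ms (2)
8. 6666.667ms @ 10 + 1000.0ms (3/2)
9. 7666.667ms @ 23/2 + 333.333ms (1/2)
10. 8000.0ms @ 12 + 1333.333ms (2)
11. 9333.333ms @ 14 + 1333.333ms (2)

note 3 onset = 2b = 1333.333ms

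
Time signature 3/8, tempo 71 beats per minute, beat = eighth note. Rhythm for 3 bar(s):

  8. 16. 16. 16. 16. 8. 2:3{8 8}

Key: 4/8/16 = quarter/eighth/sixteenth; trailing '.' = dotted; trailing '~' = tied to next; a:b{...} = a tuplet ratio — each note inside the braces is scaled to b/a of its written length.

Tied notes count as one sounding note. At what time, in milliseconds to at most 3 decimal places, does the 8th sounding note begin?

note 8 onset = 15/2b = 6338.028ms

1. 0.0ms @ 0 + 1267.606ms (3/2)
2. 1267.606ms @ 3/2 + 633.803ms (3/4)
3. 1901.408ms @ 9/4 + 633.803ms (3/4)
4. 2535.211ms @ 3 + 633.803ms (3/4)
5. 3169.014ms @ 15/4 + 633.803ms (3/4)
6. 3802.817ms @ 9/2 + 1267.606ms (3/2)
7. 5070.423ms @ 6 + 1267.606ms (3/2)
8. 6338.028ms @ 15/2 + 1267.606ms (3/2)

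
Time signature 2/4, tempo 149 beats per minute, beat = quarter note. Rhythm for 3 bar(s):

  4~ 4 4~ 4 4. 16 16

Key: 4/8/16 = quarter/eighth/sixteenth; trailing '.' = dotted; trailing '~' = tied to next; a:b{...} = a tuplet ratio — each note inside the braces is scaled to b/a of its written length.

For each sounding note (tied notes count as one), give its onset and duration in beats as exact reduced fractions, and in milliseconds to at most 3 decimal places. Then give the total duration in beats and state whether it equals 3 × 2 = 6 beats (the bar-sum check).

1) 0.0ms=0b +805.369ms=2b
2) 805.369ms=2b +805.369ms=2b
3) 1610.738ms=4b +604.027ms=3/2b
4) 2214.765ms=11/2b +100.671ms=1/4b
5) 2315.436ms=23/4b +100.671ms=1/4b
Σ=6b of 6 (149bpm 2/4) — PASS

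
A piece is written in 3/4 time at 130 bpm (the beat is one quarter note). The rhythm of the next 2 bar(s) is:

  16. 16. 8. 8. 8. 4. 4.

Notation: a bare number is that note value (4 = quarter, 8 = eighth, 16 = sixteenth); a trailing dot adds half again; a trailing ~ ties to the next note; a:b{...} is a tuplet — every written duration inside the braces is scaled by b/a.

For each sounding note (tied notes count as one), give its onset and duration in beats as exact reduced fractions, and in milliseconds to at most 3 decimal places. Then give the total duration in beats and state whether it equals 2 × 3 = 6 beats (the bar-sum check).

1) 0.0ms=0b +173.077ms=3/8b
2) 173.077ms=3/8b +173.077ms=3/8b
3) 346.154ms=3/4b +346.154ms=3/4b
4) 692.308ms=3/2b +346.154ms=3/4b
5) 1038.462ms=9/4b +346.154ms=3/4b
6) 1384.615ms=3b +692.308ms=3/2b
7) 2076.923ms=9/2b +692.308ms=3/2b
Σ=6b of 6 (130bpm 3/4) — PASS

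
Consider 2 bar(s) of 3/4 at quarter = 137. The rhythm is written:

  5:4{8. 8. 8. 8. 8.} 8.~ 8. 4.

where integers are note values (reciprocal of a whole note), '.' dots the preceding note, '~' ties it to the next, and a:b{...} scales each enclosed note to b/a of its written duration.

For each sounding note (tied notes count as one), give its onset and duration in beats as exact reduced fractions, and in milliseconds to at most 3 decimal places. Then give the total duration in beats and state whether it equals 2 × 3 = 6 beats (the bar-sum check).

1) 0.0ms=0b +262.774ms=3/5b
2) 262.774ms=3/5b +262.774ms=3/5b
3) 525.547ms=6/5b +262.774ms=3/5b
4) 788.321ms=9/5b +262.774ms=3/5b
5) 1051.095ms=12/5b +262.774ms=3/5b
6) 1313.869ms=3b +656.934ms=3/2b
7) 1970.803ms=9/2b +656.934ms=3/2b
Σ=6b of 6 (137bpm 3/4) — PASS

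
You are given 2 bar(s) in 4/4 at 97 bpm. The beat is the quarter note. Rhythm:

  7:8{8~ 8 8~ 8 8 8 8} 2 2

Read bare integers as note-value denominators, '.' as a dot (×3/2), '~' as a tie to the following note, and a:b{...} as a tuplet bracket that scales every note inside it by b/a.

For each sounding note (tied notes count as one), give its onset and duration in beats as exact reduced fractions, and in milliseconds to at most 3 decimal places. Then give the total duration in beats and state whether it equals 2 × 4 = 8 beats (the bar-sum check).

1) 0.0ms=0b +706.922ms=8/7b
2) 706.922ms=8/7b +706.922ms=8/7b
3) 1413.844ms=16/7b +353.461ms=4/7b
4) 1767.305ms=20/7b +353.461ms=4/7b
5) 2120.766ms=24/7b +353.461ms=4/7b
6) 2474.227ms=4b +1237.113ms=2b
7) 3711.34ms=6b +1237.113ms=2b
Σ=8b of 8 (97bpm 4/4) — PASS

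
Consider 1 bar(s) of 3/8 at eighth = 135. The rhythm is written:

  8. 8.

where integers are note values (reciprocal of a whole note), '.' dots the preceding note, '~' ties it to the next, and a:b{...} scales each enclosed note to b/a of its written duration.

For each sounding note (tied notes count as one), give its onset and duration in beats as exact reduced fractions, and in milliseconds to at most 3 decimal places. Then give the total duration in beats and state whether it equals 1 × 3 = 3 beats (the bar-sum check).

1) 0.0ms=0b +666.667ms=3/2b
2) 666.667ms=3/2b +666.667ms=3/2b
Σ=3b of 3 (135bpm 3/8) — PASS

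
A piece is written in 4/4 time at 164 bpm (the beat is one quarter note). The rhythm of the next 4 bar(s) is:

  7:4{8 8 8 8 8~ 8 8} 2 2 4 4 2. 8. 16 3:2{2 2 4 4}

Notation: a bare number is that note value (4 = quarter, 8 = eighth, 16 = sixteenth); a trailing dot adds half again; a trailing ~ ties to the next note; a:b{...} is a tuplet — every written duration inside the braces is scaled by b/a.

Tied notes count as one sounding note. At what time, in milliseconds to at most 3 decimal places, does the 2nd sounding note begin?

1. 0.0ms @ 0 + 104.53ms (2/7)
2. 104.53ms @ 2/7 + 104.53ms (2/7)
3. 209.059ms @ 4/7 + 104.53ms (2/7)
4. 313.589ms @ 6/7 + 104.53ms (2/7)
5. 418.118ms @ 8/7 + 209.059ms (4/7)
6. 627.178ms @ 12/7 + 104.53ms (2/7)
7. 731.707ms @ 2 + 731.707ms (2)
8. 1463.415ms @ 4 + 731.707ms (2)
9. 2195.122ms @ 6 + 365.854ms (1)
10. 2560.976ms @ 7 + 365.854ms (1)
11. 2926.829ms @ 8 + 1097.561ms (3)
12. 4024.39ms @ 11 + 274.39ms (3/4)
13. 4298.78ms @ 47/4 + 91.463ms (1/4)
14. 4390.244ms @ 12 + 487.805ms (4/3)
15. 4878.049ms @ 40/3 + 487.805ms (4/3)
16. 5365.854ms @ 44/3 + 243.902ms (2/3)
17. 5609.756ms @ 46/3 + 243.902ms (2/3)

note 2 onset = 2/7b = 104.53ms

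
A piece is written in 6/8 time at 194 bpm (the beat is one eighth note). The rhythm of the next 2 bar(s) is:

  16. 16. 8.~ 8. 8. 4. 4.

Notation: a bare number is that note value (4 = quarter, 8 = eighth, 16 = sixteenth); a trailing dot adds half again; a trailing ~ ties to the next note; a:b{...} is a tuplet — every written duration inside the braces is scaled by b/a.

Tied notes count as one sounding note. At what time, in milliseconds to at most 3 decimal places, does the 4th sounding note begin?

note 4 onset = 9/2b = 1391.753ms

1. 0.0ms @ 0 + 231.959ms (3/4)
2. 231.959ms @ 3/4 + 231.959ms (3/4)
3. 463.918ms @ 3/2 + 927.835ms (3)
4. 1391.753ms @ 9/2 + 463.918ms (3/2)
5. 1855.67ms @ 6 + 927.835ms (3)
6. 2783.505ms @ 9 + 927.835ms (3)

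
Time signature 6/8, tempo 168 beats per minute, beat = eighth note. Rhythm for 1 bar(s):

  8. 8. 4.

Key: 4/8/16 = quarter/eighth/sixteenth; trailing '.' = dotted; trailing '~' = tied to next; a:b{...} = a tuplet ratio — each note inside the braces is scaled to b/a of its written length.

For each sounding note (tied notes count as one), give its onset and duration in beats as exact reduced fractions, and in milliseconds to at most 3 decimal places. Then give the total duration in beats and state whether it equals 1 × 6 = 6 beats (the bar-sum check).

1) 0.0ms=0b +535.714ms=3/2b
2) 535.714ms=3/2b +535.714ms=3/2b
3) 1071.429ms=3b +1071.429ms=3b
Σ=6b of 6 (168bpm 6/8) — PASS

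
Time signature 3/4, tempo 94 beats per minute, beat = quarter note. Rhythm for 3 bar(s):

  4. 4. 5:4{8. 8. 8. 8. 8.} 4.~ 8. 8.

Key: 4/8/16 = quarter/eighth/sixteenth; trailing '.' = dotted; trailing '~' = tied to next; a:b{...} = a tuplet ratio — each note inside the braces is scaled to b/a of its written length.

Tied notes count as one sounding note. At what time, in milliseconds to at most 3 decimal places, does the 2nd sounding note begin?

1. 0.0ms @ 0 + 957.447ms (3/2)
2. 957.447ms @ 3/2 + 957.447ms (3/2)
3. 1914.894ms @ 3 + 382.979ms (3/5)
4. 2297.872ms @ 18/5 + 382.979ms (3/5)
5. 2680.851ms @ 21/5 + 382.979ms (3/5)
6. 3063.83ms @ 24/5 + 382.979ms (3/5)
7. 3446.809ms @ 27/5 + 382.979ms (3/5)
8. 3829.787ms @ 6 + 1436.17ms (9/4)
9. 5265.957ms @ 33/4 + 478.723ms (3/4)

note 2 onset = 3/2b = 957.447ms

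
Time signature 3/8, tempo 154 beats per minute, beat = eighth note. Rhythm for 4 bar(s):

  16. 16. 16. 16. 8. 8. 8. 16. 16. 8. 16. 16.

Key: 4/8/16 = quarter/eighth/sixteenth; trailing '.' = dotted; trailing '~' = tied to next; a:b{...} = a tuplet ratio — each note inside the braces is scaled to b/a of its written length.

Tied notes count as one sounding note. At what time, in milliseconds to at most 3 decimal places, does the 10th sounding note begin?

note 10 onset = 9b = 3506.494ms

1. 0.0ms @ 0 + 292.208ms (3/4)
2. 292.208ms @ 3/4 + 292.208ms (3/4)
3. 584.416ms @ 3/2 + 292.208ms (3/4)
4. 876.623ms @ 9/4 + 292.208ms (3/4)
5. 1168.831ms @ 3 + 584.416ms (3/2)
6. 1753.247ms @ 9/2 + 584.416ms (3/2)
7. 2337.662ms @ 6 + 584.416ms (3/2)
8. 2922.078ms @ 15/2 + 292.208ms (3/4)
9. 3214.286ms @ 33/4 + 292.208ms (3/4)
10. 3506.494ms @ 9 + 584.416ms (3/2)
11. 4090.909ms @ 21/2 + 292.208ms (3/4)
12. 4383.117ms @ 45/4 + 292.208ms (3/4)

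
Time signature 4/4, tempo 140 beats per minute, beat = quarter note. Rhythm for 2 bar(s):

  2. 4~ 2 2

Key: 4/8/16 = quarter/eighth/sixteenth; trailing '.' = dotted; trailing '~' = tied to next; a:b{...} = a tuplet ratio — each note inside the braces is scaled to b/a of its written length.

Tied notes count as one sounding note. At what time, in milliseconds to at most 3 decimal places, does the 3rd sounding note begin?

1. 0.0ms @ 0 + 1285.714ms (3)
2. 1285.714ms @ 3 + 1285.714ms (3)
3. 2571.429ms @ 6 + 857.143ms (2)

note 3 onset = 6b = 2571.429ms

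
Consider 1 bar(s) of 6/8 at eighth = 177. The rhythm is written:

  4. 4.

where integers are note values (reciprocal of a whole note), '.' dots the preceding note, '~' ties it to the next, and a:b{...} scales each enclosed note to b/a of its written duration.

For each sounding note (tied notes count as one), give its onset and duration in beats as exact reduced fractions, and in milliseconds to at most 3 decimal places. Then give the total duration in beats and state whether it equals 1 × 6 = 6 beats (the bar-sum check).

1) 0.0ms=0b +1016.949ms=3b
2) 1016.949ms=3b +1016.949ms=3b
Σ=6b of 6 (177bpm 6/8) — PASS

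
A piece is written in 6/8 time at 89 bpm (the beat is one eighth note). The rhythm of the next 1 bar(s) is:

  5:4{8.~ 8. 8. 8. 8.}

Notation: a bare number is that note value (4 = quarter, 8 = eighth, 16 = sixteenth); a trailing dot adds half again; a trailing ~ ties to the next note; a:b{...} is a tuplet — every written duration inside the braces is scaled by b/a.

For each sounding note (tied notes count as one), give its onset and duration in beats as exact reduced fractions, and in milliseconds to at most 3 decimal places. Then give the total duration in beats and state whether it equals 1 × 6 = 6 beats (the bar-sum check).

1) 0.0ms=0b +1617.978ms=12/5b
2) 1617.978ms=12/5b +808.989ms=6/5b
3) 2426.966ms=18/5b +808.989ms=6/5b
4) 3235.955ms=24/5b +808.989ms=6/5b
Σ=6b of 6 (89bpm 6/8) — PASS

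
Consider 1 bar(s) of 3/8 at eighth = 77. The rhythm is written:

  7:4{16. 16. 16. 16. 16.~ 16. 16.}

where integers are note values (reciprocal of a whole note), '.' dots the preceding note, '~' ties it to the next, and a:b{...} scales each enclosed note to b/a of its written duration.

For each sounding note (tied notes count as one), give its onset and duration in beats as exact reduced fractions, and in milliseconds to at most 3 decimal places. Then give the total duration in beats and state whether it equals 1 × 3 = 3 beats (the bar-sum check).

1) 0.0ms=0b +333.952ms=3/7b
2) 333.952ms=3/7b +333.952ms=3/7b
3) 667.904ms=6/7b +333.952ms=3/7b
4) 1001.855ms=9/7b +333.952ms=3/7b
5) 1335.807ms=12/7b +667.904ms=6/7b
6) 2003.711ms=18/7b +333.952ms=3/7b
Σ=3b of 3 (77bpm 3/8) — PASS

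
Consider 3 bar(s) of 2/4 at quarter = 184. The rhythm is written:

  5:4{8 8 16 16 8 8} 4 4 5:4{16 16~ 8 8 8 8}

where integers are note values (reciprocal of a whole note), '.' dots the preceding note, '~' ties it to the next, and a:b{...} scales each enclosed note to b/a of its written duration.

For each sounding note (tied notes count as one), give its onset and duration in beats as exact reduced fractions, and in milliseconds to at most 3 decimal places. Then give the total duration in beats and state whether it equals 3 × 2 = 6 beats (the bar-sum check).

1) 0.0ms=0b +130.435ms=2/5b
2) 130.435ms=2/5b +130.435ms=2/5b
3) 260.87ms=4/5b +65.217ms=1/5b
4) 326.087ms=1b +65.217ms=1/5b
5) 391.304ms=6/5b +130.435ms=2/5b
6) 521.739ms=8/5b +130.435ms=2/5b
7) 652.174ms=2b +326.087ms=1b
8) 978.261ms=3b +326.087ms=1b
9) 1304.348ms=4b +65.217ms=1/5b
10) 1369.565ms=21/5b +195.652ms=3/5b
11) 1565.217ms=24/5b +130.435ms=2/5b
12) 1695.652ms=26/5b +130.435ms=2/5b
13) 1826.087ms=28/5b +130.435ms=2/5b
Σ=6b of 6 (184bpm 2/4) — PASS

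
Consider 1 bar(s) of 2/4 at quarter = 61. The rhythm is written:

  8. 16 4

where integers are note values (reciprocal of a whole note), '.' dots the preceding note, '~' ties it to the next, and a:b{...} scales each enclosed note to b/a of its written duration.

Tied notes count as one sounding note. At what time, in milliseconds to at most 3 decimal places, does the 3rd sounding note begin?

1. 0.0ms @ 0 + 737.705ms (3/4)
2. 737.705ms @ 3/4 + 245.902ms (1/4)
3. 983.607ms @ 1 + 983.607ms (1)

note 3 onset = 1b = 983.607ms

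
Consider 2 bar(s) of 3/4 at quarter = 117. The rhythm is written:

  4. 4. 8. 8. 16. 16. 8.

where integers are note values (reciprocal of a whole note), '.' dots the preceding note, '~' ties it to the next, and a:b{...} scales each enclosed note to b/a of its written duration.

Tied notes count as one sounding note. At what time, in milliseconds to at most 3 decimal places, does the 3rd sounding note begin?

1. 0.0ms @ 0 + 769.231ms (3/2)
2. 769.231ms @ 3/2 + 769.231ms (3/2)
3. 1538.462ms @ 3 + 384.615ms (3/4)
4. 1923.077ms @ 15/4 + 384.615ms (3/4)
5. 2307.692ms @ 9/2 + 192.308ms (3/8)
6. 2500.0ms @ 39/8 + 192.308ms (3/8)
7. 2692.308ms @ 21/4 + 384.615ms (3/4)

note 3 onset = 3b = 1538.462ms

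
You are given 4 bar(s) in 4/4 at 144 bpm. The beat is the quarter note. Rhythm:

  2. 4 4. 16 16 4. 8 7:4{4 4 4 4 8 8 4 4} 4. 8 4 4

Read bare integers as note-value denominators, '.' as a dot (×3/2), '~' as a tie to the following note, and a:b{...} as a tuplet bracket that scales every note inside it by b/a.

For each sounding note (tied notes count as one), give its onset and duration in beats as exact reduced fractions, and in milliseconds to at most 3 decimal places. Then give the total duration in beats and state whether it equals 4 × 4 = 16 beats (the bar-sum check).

1) 0.0ms=0b +1250.0ms=3b
2) 1250.0ms=3b +416.667ms=1b
3) 1666.667ms=4b +625.0ms=3/2b
4) 2291.667ms=11/2b +104.167ms=1/4b
5) 2395.833ms=23/4b +104.167ms=1/4b
6) 2500.0ms=6b +625.0ms=3/2b
7) 3125.0ms=15/2b +208.333ms=1/2b
8) 3333.333ms=8b +238.095ms=4/7b
9) 3571.429ms=60/7b +238.095ms=4/7b
10) 3809.524ms=64/7b +238.095ms=4/7b
11) 4047.619ms=68/7b +238.095ms=4/7b
12) 4285.714ms=72/7b +119.048ms=2/7b
13) 4404.762ms=74/7b +119.048ms=2/7b
14) 4523.81ms=76/7b +238.095ms=4/7b
15) 4761.905ms=80/7b +238.095ms=4/7b
16) 5000.0ms=12b +625.0ms=3/2b
17) 5625.0ms=27/2b +208.333ms=1/2b
18) 5833.333ms=14b +416.667ms=1b
19) 6250.0ms=15b +416.667ms=1b
Σ=16b of 16 (144bpm 4/4) — PASS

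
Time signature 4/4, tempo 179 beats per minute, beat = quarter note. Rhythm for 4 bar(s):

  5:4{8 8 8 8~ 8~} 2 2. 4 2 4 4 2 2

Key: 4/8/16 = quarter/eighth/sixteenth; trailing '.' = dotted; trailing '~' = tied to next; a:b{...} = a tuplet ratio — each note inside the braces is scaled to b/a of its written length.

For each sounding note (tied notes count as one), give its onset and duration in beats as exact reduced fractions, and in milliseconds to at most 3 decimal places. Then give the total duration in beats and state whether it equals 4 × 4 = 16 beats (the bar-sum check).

1) 0.0ms=0b +134.078ms=2/5b
2) 134.078ms=2/5b +134.078ms=2/5b
3) 268.156ms=4/5b +134.078ms=2/5b
4) 402.235ms=6/5b +938.547ms=14/5b
5) 1340.782ms=4b +1005.587ms=3b
6) 2346.369ms=7b +335.196ms=1b
7) 2681.564ms=8b +670.391ms=2b
8) 3351.955ms=10b +335.196ms=1b
9) 3687.151ms=11b +335.196ms=1b
10) 4022.346ms=12b +670.391ms=2b
11) 4692.737ms=14b +670.391ms=2b
Σ=16b of 16 (179bpm 4/4) — PASS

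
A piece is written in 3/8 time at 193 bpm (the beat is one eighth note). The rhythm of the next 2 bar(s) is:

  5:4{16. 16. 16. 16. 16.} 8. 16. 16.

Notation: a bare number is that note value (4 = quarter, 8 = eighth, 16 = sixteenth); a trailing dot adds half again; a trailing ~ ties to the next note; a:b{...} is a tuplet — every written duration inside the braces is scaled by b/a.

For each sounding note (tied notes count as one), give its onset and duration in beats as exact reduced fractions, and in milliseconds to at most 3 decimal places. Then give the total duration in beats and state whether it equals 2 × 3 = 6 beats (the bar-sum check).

1) 0.0ms=0b +186.528ms=3/5b
2) 186.528ms=3/5b +186.528ms=3/5b
3) 373.057ms=6/5b +186.528ms=3/5b
4) 559.585ms=9/5b +186.528ms=3/5b
5) 746.114ms=12/5b +186.528ms=3/5b
6) 932.642ms=3b +466.321ms=3/2b
7) 1398.964ms=9/2b +233.161ms=3/4b
8) 1632.124ms=21/4b +233.161ms=3/4b
Σ=6b of 6 (193bpm 3/8) — PASS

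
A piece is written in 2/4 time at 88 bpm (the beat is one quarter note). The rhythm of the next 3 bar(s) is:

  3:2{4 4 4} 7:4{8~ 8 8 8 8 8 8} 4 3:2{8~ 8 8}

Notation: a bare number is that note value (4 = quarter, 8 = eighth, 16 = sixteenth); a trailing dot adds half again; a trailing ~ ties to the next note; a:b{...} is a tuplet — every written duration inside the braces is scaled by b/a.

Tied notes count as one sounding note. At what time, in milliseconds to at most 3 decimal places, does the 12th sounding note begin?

1. 0.0ms @ 0 + 454.545ms (2/3)
2. 454.545ms @ 2/3 + 454.545ms (2/3)
3. 909.091ms @ 4/3 + 454.545ms (2/3)
4. 1363.636ms @ 2 + 389.61ms (4/7)
5. 1753.247ms @ 18/7 + 194.805ms (2/7)
6. 1948.052ms @ 20/7 + 194.805ms (2/7)
7. 2142.857ms @ 22/7 + 194.805ms (2/7)
8. 2337.662ms @ 24/7 + 194.805ms (2/7)
9. 2532.468ms @ 26/7 + 194.805ms (2/7)
10. 2727.273ms @ 4 + 681.818ms (1)
11. 3409.091ms @ 5 + 454.545ms (2/3)
12. 3863.636ms @ 17/3 + 227.273ms (1/3)

note 12 onset = 17/3b = 3863.636ms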